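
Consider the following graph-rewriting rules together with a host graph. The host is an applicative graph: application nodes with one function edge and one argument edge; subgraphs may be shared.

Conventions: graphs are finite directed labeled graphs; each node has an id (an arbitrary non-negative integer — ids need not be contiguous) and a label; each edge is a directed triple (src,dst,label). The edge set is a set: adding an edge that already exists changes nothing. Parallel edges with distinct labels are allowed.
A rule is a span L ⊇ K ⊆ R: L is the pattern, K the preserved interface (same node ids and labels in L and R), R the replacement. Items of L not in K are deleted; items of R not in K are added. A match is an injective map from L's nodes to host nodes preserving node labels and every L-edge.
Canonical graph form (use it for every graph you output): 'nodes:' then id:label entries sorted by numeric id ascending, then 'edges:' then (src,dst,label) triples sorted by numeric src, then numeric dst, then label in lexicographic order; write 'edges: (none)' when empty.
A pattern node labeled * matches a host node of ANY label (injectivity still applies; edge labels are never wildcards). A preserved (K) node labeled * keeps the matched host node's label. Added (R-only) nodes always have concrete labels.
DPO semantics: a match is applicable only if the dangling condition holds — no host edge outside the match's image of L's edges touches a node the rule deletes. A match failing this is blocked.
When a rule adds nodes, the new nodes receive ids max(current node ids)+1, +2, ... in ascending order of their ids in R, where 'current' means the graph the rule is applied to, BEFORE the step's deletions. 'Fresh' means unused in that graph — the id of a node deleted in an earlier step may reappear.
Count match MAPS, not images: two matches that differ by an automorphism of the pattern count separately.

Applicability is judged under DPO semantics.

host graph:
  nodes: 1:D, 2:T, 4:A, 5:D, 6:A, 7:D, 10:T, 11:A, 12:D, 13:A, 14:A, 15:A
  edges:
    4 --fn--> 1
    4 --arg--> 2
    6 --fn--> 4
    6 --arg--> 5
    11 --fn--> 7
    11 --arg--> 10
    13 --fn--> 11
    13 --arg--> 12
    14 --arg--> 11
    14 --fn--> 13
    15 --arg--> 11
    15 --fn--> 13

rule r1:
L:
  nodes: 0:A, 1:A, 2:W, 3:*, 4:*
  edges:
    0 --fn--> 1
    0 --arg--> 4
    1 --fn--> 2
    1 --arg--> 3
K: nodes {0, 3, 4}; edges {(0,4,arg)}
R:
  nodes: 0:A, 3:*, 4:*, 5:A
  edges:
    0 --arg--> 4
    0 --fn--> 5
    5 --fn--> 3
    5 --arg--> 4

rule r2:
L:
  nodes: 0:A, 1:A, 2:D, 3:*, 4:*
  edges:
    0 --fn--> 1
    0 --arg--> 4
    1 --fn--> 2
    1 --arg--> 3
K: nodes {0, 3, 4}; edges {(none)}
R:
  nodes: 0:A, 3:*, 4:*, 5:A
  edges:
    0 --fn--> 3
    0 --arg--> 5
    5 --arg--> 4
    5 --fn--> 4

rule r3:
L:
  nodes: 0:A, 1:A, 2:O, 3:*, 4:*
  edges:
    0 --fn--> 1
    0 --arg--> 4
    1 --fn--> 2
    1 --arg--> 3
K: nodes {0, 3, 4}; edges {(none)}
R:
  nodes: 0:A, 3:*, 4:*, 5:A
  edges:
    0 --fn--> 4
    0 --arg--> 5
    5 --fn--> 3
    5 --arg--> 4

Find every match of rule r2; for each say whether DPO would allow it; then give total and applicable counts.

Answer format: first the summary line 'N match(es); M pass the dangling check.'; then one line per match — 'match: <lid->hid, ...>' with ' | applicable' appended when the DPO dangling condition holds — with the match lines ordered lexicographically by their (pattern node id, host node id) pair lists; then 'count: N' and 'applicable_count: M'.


2 match(es); 1 pass the dangling check.
match: 0->6, 1->4, 2->1, 3->2, 4->5 | applicable
match: 0->13, 1->11, 2->7, 3->10, 4->12
count: 2
applicable_count: 1


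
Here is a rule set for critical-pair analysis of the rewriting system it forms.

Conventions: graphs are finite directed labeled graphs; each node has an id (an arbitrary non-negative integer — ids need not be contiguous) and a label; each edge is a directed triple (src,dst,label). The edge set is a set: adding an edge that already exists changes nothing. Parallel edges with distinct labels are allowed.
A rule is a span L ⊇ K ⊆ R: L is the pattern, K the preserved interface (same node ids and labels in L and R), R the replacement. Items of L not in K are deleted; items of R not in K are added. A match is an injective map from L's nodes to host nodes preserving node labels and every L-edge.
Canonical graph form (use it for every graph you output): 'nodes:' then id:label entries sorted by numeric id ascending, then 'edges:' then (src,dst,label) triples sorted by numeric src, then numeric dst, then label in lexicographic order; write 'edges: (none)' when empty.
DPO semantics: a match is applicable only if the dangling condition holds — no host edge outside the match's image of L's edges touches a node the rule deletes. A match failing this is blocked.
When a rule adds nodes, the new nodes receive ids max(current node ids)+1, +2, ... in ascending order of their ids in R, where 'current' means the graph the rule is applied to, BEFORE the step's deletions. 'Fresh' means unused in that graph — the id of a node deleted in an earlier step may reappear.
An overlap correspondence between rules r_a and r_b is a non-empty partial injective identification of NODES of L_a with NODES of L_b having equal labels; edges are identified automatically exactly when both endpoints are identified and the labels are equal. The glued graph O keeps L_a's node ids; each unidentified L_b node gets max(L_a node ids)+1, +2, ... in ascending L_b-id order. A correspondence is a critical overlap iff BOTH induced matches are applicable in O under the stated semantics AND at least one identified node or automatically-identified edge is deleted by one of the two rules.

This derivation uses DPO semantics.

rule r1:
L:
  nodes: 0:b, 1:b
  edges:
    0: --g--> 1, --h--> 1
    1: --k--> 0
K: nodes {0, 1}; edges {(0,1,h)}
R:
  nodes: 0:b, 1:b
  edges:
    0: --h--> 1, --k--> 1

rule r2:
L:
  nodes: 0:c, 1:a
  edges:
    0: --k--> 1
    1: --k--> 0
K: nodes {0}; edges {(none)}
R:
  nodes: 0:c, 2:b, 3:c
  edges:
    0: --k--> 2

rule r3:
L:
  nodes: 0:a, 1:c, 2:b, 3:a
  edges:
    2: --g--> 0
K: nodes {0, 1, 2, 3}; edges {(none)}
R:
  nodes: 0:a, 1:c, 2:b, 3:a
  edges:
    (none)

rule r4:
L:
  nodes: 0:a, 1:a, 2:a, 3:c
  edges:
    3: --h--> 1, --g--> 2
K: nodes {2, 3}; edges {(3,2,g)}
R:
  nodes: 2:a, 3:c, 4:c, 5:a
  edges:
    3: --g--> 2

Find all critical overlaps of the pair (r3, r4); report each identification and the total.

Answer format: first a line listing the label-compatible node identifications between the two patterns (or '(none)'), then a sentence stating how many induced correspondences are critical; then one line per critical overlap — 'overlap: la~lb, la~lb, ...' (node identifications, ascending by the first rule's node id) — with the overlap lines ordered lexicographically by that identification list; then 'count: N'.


label-compatible node identifications between L(r3) and L(r4): 0~0, 0~1, 0~2, 1~3, 3~0, 3~1, 3~2
8 of the induced correspondences are critical overlaps of r3 and r4.
overlap: 0~2, 1~3, 3~0
overlap: 0~2, 1~3, 3~1
overlap: 0~2, 3~0
overlap: 0~2, 3~1
overlap: 1~3, 3~0
overlap: 1~3, 3~1
overlap: 3~0
overlap: 3~1
count: 8


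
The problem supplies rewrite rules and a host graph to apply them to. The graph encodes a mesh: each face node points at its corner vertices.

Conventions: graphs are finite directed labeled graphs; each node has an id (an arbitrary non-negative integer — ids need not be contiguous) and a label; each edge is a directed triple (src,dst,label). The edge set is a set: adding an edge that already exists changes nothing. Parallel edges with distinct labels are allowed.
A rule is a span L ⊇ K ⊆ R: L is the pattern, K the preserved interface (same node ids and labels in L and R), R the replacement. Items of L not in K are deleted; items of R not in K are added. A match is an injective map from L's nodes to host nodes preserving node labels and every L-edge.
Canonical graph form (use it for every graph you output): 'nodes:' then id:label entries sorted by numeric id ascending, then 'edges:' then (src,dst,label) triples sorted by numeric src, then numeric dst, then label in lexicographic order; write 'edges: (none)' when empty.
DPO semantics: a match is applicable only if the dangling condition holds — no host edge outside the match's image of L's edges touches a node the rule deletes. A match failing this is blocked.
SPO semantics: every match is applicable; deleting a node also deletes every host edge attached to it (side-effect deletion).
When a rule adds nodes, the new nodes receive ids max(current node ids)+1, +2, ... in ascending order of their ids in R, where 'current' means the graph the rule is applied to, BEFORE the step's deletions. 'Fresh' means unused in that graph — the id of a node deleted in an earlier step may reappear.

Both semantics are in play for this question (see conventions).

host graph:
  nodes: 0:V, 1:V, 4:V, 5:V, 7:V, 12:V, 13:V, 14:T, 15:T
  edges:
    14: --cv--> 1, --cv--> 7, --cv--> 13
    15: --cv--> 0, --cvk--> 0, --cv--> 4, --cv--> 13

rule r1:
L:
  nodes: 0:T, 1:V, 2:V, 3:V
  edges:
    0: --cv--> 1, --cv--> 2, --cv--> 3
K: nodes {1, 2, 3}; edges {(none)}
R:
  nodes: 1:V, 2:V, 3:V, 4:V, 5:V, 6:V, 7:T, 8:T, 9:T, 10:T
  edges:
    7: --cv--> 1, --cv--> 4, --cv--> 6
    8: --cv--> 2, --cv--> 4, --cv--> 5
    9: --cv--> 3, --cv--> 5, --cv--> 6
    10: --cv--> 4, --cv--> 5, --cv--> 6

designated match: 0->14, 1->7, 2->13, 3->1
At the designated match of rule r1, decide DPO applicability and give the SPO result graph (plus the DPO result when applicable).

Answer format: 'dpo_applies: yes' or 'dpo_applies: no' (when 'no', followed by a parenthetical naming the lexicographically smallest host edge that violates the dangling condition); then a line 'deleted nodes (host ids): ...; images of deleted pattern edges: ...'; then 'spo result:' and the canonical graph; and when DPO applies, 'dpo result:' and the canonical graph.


dpo_applies: yes
deleted nodes (host ids): 14; images of deleted pattern edges: (14,1,cv); (14,7,cv); (14,13,cv)
spo result:
nodes: 0:V, 1:V, 4:V, 5:V, 7:V, 12:V, 13:V, 15:T, 16:V, 17:V, 18:V, 19:T, 20:T, 21:T, 22:T
edges: (15,0,cv); (15,0,cvk); (15,4,cv); (15,13,cv); (19,7,cv); (19,16,cv); (19,18,cv); (20,13,cv); (20,16,cv); (20,17,cv); (21,1,cv); (21,17,cv); (21,18,cv); (22,16,cv); (22,17,cv); (22,18,cv)
dpo result:
nodes: 0:V, 1:V, 4:V, 5:V, 7:V, 12:V, 13:V, 15:T, 16:V, 17:V, 18:V, 19:T, 20:T, 21:T, 22:T
edges: (15,0,cv); (15,0,cvk); (15,4,cv); (15,13,cv); (19,7,cv); (19,16,cv); (19,18,cv); (20,13,cv); (20,16,cv); (20,17,cv); (21,1,cv); (21,17,cv); (21,18,cv); (22,16,cv); (22,17,cv); (22,18,cv)


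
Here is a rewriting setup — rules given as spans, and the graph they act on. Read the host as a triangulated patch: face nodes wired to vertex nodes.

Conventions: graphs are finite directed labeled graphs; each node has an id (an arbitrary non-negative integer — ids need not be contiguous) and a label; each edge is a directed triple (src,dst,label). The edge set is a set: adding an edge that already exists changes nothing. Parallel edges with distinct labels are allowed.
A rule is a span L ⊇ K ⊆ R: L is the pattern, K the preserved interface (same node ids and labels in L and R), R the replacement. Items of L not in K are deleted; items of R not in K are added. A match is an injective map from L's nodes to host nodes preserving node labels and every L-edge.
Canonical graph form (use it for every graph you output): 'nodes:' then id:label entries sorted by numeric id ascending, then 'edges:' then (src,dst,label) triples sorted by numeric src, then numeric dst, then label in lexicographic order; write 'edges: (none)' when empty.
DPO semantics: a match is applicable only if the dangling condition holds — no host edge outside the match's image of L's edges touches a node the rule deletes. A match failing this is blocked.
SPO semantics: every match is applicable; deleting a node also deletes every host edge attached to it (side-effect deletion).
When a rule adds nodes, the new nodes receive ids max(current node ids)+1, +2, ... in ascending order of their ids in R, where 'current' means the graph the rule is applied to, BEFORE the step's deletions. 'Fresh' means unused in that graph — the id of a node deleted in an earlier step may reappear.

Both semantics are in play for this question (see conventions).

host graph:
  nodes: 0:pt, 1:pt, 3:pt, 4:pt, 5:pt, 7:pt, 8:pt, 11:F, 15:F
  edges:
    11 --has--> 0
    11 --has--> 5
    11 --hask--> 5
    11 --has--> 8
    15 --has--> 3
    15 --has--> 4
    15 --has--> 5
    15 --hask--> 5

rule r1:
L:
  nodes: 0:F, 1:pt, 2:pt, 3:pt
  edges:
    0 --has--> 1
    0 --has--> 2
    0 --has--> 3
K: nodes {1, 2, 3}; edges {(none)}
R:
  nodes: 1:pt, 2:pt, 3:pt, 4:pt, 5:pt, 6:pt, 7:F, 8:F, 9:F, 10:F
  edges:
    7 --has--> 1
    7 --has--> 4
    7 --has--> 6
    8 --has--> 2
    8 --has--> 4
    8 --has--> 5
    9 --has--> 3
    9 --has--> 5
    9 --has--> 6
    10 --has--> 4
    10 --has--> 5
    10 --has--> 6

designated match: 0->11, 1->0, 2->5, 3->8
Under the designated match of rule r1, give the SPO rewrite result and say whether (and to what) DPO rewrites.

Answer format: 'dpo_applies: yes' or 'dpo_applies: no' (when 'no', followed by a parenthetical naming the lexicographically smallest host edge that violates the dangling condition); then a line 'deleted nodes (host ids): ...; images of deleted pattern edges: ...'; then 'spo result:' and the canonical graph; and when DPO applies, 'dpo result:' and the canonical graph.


dpo_applies: no
(the rule deletes node 11, which keeps host edge (11,5,hask) outside the match image — the dangling condition fails, DPO blocks; SPO proceeds and side-deletes such edges)
deleted nodes (host ids): 11; images of deleted pattern edges: (11,0,has); (11,5,has); (11,8,has)
spo result:
nodes: 0:pt, 1:pt, 3:pt, 4:pt, 5:pt, 7:pt, 8:pt, 15:F, 16:pt, 17:pt, 18:pt, 19:F, 20:F, 21:F, 22:F
edges: (15,3,has); (15,4,has); (15,5,has); (15,5,hask); (19,0,has); (19,16,has); (19,18,has); (20,5,has); (20,16,has); (20,17,has); (21,8,has); (21,17,has); (21,18,has); (22,16,has); (22,17,has); (22,18,has)


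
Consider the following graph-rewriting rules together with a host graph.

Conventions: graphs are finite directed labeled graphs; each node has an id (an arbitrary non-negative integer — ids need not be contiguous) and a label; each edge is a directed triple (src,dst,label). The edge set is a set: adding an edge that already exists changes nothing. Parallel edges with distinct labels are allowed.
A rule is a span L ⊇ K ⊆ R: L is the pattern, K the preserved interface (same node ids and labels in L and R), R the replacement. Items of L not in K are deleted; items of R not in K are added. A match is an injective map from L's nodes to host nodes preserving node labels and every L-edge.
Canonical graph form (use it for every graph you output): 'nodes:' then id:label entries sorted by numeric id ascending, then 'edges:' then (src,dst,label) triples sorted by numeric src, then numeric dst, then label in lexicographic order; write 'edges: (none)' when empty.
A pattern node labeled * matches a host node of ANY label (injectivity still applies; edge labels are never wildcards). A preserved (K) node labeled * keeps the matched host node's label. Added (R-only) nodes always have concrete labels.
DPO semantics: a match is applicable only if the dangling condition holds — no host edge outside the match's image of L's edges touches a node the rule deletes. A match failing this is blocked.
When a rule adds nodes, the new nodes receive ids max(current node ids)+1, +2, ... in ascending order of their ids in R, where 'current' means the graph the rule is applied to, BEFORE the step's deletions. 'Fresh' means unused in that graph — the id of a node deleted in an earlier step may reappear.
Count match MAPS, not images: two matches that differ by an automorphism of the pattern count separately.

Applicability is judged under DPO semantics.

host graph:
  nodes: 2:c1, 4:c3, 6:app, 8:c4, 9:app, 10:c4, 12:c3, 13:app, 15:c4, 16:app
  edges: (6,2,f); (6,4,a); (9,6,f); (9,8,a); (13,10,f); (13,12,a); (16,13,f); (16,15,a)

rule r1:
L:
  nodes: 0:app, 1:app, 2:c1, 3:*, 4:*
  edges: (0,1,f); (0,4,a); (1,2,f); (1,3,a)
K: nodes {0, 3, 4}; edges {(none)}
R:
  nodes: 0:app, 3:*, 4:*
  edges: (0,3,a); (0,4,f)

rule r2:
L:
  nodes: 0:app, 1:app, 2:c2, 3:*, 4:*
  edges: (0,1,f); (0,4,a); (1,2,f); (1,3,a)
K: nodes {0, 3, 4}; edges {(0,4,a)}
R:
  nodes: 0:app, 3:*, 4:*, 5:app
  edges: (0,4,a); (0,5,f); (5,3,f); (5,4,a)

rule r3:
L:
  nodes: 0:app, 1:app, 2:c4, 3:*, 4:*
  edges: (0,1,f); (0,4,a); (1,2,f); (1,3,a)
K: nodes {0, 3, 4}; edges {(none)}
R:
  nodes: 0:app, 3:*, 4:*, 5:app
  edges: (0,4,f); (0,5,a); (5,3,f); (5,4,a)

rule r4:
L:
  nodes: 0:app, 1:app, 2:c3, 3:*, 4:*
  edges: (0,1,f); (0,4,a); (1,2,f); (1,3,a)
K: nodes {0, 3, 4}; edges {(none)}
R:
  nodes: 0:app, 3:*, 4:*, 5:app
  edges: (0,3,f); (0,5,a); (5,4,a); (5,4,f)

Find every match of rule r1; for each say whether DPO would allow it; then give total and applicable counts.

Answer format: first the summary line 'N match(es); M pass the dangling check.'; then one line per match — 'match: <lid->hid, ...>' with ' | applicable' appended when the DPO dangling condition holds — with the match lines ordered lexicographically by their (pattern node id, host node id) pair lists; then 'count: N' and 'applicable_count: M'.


1 match(es); 1 pass the dangling check.
match: 0->9, 1->6, 2->2, 3->4, 4->8 | applicable
count: 1
applicable_count: 1


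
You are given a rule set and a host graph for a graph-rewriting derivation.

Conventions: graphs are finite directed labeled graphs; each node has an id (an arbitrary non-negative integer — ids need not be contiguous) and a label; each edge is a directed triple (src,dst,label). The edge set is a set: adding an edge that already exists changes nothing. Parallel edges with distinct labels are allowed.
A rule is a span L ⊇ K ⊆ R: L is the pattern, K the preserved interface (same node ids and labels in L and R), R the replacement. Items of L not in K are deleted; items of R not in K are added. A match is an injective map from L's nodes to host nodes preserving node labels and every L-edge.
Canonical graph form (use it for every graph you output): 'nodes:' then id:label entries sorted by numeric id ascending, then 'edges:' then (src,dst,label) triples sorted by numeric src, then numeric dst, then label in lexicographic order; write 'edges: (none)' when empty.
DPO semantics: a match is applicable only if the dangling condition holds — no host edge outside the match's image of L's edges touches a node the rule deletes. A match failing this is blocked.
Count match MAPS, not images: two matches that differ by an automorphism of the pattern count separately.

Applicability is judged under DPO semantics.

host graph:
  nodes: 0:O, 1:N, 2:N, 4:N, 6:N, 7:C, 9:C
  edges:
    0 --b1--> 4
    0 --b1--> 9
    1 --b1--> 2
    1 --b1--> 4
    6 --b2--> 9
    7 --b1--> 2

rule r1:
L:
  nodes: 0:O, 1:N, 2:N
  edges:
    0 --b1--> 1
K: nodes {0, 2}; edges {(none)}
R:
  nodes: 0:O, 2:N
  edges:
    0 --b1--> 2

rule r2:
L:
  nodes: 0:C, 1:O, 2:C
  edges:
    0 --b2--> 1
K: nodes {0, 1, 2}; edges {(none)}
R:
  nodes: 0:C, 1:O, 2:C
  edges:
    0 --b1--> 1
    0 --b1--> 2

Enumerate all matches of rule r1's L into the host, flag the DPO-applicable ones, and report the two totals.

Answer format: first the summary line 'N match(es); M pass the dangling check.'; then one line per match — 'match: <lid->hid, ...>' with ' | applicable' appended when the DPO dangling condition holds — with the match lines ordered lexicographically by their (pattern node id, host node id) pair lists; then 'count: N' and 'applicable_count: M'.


3 match(es); 0 pass the dangling check.
match: 0->0, 1->4, 2->1
match: 0->0, 1->4, 2->2
match: 0->0, 1->4, 2->6
count: 3
applicable_count: 0


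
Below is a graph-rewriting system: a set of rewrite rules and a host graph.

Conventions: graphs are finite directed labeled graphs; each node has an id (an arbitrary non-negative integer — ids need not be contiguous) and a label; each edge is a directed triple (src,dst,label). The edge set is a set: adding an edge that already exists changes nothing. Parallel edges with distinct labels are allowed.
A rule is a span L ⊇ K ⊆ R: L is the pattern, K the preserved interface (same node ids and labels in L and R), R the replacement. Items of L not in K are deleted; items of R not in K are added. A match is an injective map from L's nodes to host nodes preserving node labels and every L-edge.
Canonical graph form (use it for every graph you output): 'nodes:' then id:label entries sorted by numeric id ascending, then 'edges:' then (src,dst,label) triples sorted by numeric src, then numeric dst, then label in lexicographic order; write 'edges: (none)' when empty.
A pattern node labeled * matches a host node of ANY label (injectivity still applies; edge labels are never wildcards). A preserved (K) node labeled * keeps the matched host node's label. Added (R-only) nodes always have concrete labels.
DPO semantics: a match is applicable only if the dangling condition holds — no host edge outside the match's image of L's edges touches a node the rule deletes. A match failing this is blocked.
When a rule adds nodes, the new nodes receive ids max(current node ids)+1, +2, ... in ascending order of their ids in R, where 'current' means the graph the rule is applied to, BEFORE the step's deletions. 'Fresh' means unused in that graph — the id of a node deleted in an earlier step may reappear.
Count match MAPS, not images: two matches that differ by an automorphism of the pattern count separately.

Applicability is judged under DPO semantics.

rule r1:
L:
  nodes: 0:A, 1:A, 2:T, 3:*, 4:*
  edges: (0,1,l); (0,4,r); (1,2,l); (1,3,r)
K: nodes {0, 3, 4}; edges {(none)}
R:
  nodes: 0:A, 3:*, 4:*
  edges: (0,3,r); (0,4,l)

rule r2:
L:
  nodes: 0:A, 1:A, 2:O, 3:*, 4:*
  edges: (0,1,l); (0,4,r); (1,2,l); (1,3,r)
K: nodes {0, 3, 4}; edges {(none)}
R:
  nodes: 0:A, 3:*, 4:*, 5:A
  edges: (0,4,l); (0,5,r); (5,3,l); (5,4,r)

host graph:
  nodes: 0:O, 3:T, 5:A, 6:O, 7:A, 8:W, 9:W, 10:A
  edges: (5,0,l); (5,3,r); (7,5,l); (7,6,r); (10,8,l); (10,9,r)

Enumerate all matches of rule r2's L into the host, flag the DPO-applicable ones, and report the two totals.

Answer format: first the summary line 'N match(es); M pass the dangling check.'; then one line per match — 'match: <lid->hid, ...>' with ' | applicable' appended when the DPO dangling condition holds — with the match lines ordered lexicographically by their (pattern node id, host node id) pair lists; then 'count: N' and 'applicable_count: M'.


1 match(es); 1 pass the dangling check.
match: 0->7, 1->5, 2->0, 3->3, 4->6 | applicable
count: 1
applicable_count: 1


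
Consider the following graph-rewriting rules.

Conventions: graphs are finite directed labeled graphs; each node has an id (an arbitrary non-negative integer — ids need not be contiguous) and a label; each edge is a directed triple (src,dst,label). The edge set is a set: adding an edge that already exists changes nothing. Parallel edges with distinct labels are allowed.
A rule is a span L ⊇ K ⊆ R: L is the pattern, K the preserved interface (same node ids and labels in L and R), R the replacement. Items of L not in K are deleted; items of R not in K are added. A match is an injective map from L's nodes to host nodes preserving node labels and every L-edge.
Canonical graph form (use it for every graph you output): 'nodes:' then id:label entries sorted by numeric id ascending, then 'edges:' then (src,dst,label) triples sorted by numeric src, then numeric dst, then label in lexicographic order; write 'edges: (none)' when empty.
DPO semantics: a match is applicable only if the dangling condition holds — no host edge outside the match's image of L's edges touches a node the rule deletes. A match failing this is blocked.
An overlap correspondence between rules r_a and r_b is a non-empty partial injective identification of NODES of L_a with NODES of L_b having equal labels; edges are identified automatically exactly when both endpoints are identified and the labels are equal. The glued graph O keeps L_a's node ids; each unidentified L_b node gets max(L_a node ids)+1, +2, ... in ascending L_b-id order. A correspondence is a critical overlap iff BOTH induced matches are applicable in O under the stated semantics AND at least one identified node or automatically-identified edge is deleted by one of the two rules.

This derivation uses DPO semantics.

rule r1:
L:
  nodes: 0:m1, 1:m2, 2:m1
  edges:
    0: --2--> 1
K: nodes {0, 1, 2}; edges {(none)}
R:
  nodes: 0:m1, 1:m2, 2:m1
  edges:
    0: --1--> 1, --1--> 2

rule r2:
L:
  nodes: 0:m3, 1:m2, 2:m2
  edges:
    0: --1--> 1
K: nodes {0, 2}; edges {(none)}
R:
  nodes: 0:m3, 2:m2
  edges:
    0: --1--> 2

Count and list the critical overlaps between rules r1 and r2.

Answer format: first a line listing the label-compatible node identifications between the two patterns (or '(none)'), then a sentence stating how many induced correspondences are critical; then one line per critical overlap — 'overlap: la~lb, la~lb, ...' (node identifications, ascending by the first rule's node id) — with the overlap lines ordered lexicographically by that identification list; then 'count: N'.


label-compatible node identifications between L(r1) and L(r2): 1~1, 1~2
0 of the induced correspondences are critical overlaps of r1 and r2.
count: 0


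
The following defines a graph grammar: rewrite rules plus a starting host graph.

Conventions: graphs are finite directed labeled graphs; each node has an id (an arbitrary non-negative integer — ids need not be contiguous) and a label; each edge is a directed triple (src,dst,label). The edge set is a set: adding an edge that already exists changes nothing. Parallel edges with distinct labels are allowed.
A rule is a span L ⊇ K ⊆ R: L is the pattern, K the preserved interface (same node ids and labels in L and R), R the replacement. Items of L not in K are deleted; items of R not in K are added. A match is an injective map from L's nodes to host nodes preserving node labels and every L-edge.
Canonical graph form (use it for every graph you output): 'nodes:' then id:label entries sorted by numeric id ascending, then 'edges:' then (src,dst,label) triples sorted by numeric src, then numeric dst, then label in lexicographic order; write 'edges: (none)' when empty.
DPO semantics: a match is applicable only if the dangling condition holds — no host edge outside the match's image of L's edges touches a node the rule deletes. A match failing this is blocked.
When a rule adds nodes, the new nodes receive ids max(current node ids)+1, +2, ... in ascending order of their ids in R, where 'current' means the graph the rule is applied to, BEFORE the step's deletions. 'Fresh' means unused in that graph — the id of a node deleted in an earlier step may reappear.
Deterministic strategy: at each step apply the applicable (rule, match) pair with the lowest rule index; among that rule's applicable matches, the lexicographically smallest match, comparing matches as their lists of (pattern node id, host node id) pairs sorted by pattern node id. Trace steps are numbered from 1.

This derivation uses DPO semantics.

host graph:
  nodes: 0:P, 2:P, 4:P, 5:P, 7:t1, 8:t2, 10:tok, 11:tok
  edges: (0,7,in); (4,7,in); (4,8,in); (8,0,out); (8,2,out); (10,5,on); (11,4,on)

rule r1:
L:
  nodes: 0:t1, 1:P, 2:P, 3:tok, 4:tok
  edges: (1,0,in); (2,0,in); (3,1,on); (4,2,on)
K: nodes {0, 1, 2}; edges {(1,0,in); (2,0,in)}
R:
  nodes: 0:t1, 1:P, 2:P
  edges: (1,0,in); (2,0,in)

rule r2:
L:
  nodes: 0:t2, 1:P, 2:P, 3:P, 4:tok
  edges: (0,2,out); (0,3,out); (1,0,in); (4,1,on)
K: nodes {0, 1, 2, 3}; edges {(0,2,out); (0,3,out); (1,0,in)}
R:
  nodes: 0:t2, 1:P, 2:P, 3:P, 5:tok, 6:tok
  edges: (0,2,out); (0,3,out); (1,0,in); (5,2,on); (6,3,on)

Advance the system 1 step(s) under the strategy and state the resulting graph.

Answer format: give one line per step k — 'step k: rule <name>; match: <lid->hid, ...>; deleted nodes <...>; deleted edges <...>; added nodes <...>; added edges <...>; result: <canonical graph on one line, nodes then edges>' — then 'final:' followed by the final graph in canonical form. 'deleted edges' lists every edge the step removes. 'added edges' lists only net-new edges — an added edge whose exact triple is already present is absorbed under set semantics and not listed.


step 1: rule r2; match: 0->8, 1->4, 2->0, 3->2, 4->11; deleted nodes 11; deleted edges (11,4,on); added nodes 12, 13; added edges (12,0,on); (13,2,on); result: nodes: 0:P, 2:P, 4:P, 5:P, 7:t1, 8:t2, 10:tok, 12:tok, 13:tok edges: (0,7,in); (4,7,in); (4,8,in); (8,0,out); (8,2,out); (10,5,on); (12,0,on); (13,2,on)
final:
nodes: 0:P, 2:P, 4:P, 5:P, 7:t1, 8:t2, 10:tok, 12:tok, 13:tok
edges: (0,7,in); (4,7,in); (4,8,in); (8,0,out); (8,2,out); (10,5,on); (12,0,on); (13,2,on)


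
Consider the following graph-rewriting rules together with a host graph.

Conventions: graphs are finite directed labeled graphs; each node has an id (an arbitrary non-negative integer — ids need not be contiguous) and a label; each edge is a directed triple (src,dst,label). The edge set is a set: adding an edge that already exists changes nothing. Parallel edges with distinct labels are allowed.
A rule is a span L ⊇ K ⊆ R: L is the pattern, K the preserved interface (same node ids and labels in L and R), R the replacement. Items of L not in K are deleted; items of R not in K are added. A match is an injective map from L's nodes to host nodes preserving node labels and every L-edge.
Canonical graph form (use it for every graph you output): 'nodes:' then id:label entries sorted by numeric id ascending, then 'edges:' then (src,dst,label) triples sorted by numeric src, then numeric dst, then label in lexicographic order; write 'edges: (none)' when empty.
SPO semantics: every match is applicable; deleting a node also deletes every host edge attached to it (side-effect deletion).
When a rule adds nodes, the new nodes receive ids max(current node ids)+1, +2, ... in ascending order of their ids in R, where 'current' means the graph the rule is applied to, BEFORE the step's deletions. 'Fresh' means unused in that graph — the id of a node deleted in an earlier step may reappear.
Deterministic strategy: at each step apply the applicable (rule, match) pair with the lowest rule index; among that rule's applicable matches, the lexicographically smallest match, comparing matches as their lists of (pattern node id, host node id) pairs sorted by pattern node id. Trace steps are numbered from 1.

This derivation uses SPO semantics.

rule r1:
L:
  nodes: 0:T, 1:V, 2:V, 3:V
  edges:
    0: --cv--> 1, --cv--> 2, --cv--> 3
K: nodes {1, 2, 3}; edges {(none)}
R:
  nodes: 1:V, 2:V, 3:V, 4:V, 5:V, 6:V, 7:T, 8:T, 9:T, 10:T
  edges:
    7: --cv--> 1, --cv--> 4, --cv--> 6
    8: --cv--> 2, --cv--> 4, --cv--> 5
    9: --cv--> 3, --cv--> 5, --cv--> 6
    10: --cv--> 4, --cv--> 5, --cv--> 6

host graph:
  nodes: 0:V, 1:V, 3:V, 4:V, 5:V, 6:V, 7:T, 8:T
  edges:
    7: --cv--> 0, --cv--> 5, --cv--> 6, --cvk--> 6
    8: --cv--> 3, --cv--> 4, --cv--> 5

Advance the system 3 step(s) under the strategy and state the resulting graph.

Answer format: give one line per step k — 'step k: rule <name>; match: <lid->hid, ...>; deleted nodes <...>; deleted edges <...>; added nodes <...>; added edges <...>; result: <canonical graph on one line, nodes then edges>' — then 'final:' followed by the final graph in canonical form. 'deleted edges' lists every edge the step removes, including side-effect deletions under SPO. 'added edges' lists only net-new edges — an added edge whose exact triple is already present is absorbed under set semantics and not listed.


step 1: rule r1; match: 0->7, 1->0, 2->5, 3->6; deleted nodes 7; deleted edges (7,0,cv); (7,5,cv); (7,6,cv); (7,6,cvk); added nodes 9, 10, 11, 12, 13, 14, 15; added edges (12,0,cv); (12,9,cv); (12,11,cv); (13,5,cv); (13,9,cv); (13,10,cv); (14,6,cv); (14,10,cv); (14,11,cv); (15,9,cv); (15,10,cv); (15,11,cv); result: nodes: 0:V, 1:V, 3:V, 4:V, 5:V, 6:V, 8:T, 9:V, 10:V, 11:V, 12:T, 13:T, 14:T, 15:T edges: (8,3,cv); (8,4,cv); (8,5,cv); (12,0,cv); (12,9,cv); (12,11,cv); (13,5,cv); (13,9,cv); (13,10,cv); (14,6,cv); (14,10,cv); (14,11,cv); (15,9,cv); (15,10,cv); (15,11,cv)
step 2: rule r1; match: 0->8, 1->3, 2->4, 3->5; deleted nodes 8; deleted edges (8,3,cv); (8,4,cv); (8,5,cv); added nodes 16, 17, 18, 19, 20, 21, 22; added edges (19,3,cv); (19,16,cv); (19,18,cv); (20,4,cv); (20,16,cv); (20,17,cv); (21,5,cv); (21,17,cv); (21,18,cv); (22,16,cv); (22,17,cv); (22,18,cv); result: nodes: 0:V, 1:V, 3:V, 4:V, 5:V, 6:V, 9:V, 10:V, 11:V, 12:T, 13:T, 14:T, 15:T, 16:V, 17:V, 18:V, 19:T, 20:T, 21:T, 22:T edges: (12,0,cv); (12,9,cv); (12,11,cv); (13,5,cv); (13,9,cv); (13,10,cv); (14,6,cv); (14,10,cv); (14,11,cv); (15,9,cv); (15,10,cv); (15,11,cv); (19,3,cv); (19,16,cv); (19,18,cv); (20,4,cv); (20,16,cv); (20,17,cv); (21,5,cv); (21,17,cv); (21,18,cv); (22,16,cv); (22,17,cv); (22,18,cv)
step 3: rule r1; match: 0->12, 1->0, 2->9, 3->11; deleted nodes 12; deleted edges (12,0,cv); (12,9,cv); (12,11,cv); added nodes 23, 24, 25, 26, 27, 28, 29; added edges (26,0,cv); (26,23,cv); (26,25,cv); (27,9,cv); (27,23,cv); (27,24,cv); (28,11,cv); (28,24,cv); (28,25,cv); (29,23,cv); (29,24,cv); (29,25,cv); result: nodes: 0:V, 1:V, 3:V, 4:V, 5:V, 6:V, 9:V, 10:V, 11:V, 13:T, 14:T, 15:T, 16:V, 17:V, 18:V, 19:T, 20:T, 21:T, 22:T, 23:V, 24:V, 25:V, 26:T, 27:T, 28:T, 29:T edges: (13,5,cv); (13,9,cv); (13,10,cv); (14,6,cv); (14,10,cv); (14,11,cv); (15,9,cv); (15,10,cv); (15,11,cv); (19,3,cv); (19,16,cv); (19,18,cv); (20,4,cv); (20,16,cv); (20,17,cv); (21,5,cv); (21,17,cv); (21,18,cv); (22,16,cv); (22,17,cv); (22,18,cv); (26,0,cv); (26,23,cv); (26,25,cv); (27,9,cv); (27,23,cv); (27,24,cv); (28,11,cv); (28,24,cv); (28,25,cv); (29,23,cv); (29,24,cv); (29,25,cv)
final:
nodes: 0:V, 1:V, 3:V, 4:V, 5:V, 6:V, 9:V, 10:V, 11:V, 13:T, 14:T, 15:T, 16:V, 17:V, 18:V, 19:T, 20:T, 21:T, 22:T, 23:V, 24:V, 25:V, 26:T, 27:T, 28:T, 29:T
edges: (13,5,cv); (13,9,cv); (13,10,cv); (14,6,cv); (14,10,cv); (14,11,cv); (15,9,cv); (15,10,cv); (15,11,cv); (19,3,cv); (19,16,cv); (19,18,cv); (20,4,cv); (20,16,cv); (20,17,cv); (21,5,cv); (21,17,cv); (21,18,cv); (22,16,cv); (22,17,cv); (22,18,cv); (26,0,cv); (26,23,cv); (26,25,cv); (27,9,cv); (27,23,cv); (27,24,cv); (28,11,cv); (28,24,cv); (28,25,cv); (29,23,cv); (29,24,cv); (29,25,cv)


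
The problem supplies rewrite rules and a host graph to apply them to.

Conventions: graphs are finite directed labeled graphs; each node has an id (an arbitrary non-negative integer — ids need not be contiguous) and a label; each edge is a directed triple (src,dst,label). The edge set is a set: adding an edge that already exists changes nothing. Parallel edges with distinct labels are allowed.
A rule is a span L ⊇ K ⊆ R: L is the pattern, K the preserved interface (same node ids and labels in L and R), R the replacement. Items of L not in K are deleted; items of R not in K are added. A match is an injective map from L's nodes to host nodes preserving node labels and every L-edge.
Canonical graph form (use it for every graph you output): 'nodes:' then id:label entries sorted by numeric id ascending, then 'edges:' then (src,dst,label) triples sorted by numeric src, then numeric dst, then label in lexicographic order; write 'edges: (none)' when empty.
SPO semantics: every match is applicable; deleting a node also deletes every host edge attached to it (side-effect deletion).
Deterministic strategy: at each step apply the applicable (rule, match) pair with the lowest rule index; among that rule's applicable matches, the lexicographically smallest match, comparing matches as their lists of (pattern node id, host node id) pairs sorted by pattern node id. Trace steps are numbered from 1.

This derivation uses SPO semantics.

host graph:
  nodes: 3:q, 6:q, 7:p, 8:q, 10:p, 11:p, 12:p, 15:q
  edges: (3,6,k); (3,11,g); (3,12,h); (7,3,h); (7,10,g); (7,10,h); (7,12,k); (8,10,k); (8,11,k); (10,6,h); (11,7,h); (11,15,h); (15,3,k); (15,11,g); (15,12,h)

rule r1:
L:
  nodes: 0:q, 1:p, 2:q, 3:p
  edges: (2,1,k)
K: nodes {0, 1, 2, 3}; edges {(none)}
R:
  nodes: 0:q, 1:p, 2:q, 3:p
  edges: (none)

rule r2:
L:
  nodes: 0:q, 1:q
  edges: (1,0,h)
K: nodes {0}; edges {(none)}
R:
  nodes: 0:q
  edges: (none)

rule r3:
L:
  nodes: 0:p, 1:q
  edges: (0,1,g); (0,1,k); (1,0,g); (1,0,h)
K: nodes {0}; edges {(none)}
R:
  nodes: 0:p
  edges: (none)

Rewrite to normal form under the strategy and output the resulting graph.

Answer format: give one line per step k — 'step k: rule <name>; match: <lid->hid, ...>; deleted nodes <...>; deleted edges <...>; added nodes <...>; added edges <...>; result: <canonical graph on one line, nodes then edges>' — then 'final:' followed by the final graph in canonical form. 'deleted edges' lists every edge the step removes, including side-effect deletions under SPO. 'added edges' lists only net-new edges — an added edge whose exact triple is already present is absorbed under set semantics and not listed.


step 1: rule r1; match: 0->3, 1->10, 2->8, 3->7; deleted nodes (none); deleted edges (8,10,k); added nodes (none); added edges (none); result: nodes: 3:q, 6:q, 7:p, 8:q, 10:p, 11:p, 12:p, 15:q edges: (3,6,k); (3,11,g); (3,12,h); (7,3,h); (7,10,g); (7,10,h); (7,12,k); (8,11,k); (10,6,h); (11,7,h); (11,15,h); (15,3,k); (15,11,g); (15,12,h)
step 2: rule r1; match: 0->3, 1->11, 2->8, 3->7; deleted nodes (none); deleted edges (8,11,k); added nodes (none); added edges (none); result: nodes: 3:q, 6:q, 7:p, 8:q, 10:p, 11:p, 12:p, 15:q edges: (3,6,k); (3,11,g); (3,12,h); (7,3,h); (7,10,g); (7,10,h); (7,12,k); (10,6,h); (11,7,h); (11,15,h); (15,3,k); (15,11,g); (15,12,h)
final:
nodes: 3:q, 6:q, 7:p, 8:q, 10:p, 11:p, 12:p, 15:q
edges: (3,6,k); (3,11,g); (3,12,h); (7,3,h); (7,10,g); (7,10,h); (7,12,k); (10,6,h); (11,7,h); (11,15,h); (15,3,k); (15,11,g); (15,12,h)


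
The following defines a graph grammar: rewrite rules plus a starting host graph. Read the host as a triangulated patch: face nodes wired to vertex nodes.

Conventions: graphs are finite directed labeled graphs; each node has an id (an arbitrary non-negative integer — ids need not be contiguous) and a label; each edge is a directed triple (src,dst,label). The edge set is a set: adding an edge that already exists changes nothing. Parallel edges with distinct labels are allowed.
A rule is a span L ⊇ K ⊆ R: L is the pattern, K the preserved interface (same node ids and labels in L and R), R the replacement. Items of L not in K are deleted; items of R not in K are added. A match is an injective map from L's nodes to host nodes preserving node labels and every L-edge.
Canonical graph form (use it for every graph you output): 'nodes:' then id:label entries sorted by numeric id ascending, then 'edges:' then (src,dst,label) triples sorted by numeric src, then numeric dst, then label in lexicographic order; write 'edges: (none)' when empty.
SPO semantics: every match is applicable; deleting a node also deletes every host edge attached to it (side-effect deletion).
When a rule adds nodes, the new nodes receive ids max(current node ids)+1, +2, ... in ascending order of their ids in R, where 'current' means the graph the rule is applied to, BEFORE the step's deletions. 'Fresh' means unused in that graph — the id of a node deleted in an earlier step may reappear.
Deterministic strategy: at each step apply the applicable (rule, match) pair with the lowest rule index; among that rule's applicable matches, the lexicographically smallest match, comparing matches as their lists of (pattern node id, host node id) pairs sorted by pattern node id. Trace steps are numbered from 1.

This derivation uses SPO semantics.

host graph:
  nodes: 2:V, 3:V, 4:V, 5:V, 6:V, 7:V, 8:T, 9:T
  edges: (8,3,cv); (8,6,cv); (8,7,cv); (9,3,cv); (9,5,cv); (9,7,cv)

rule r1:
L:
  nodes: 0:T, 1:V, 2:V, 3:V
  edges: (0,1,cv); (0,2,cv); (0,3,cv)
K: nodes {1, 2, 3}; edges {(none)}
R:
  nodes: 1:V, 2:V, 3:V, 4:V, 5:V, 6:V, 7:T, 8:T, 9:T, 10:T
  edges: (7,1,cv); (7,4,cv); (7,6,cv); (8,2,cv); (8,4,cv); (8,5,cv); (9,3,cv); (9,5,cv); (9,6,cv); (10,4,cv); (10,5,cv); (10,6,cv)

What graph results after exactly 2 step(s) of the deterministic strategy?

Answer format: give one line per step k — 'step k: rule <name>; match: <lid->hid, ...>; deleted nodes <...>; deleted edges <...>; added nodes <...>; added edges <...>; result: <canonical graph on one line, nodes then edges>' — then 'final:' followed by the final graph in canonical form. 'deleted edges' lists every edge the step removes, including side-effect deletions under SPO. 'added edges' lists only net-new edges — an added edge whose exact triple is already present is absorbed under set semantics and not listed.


step 1: rule r1; match: 0->8, 1->3, 2->6, 3->7; deleted nodes 8; deleted edges (8,3,cv); (8,6,cv); (8,7,cv); added nodes 10, 11, 12, 13, 14, 15, 16; added edges (13,3,cv); (13,10,cv); (13,12,cv); (14,6,cv); (14,10,cv); (14,11,cv); (15,7,cv); (15,11,cv); (15,12,cv); (16,10,cv); (16,11,cv); (16,12,cv); result: nodes: 2:V, 3:V, 4:V, 5:V, 6:V, 7:V, 9:T, 10:V, 11:V, 12:V, 13:T, 14:T, 15:T, 16:T edges: (9,3,cv); (9,5,cv); (9,7,cv); (13,3,cv); (13,10,cv); (13,12,cv); (14,6,cv); (14,10,cv); (14,11,cv); (15,7,cv); (15,11,cv); (15,12,cv); (16,10,cv); (16,11,cv); (16,12,cv)
step 2: rule r1; match: 0->9, 1->3, 2->5, 3->7; deleted nodes 9; deleted edges (9,3,cv); (9,5,cv); (9,7,cv); added nodes 17, 18, 19, 20, 21, 22, 23; added edges (20,3,cv); (20,17,cv); (20,19,cv); (21,5,cv); (21,17,cv); (21,18,cv); (22,7,cv); (22,18,cv); (22,19,cv); (23,17,cv); (23,18,cv); (23,19,cv); result: nodes: 2:V, 3:V, 4:V, 5:V, 6:V, 7:V, 10:V, 11:V, 12:V, 13:T, 14:T, 15:T, 16:T, 17:V, 18:V, 19:V, 20:T, 21:T, 22:T, 23:T edges: (13,3,cv); (13,10,cv); (13,12,cv); (14,6,cv); (14,10,cv); (14,11,cv); (15,7,cv); (15,11,cv); (15,12,cv); (16,10,cv); (16,11,cv); (16,12,cv); (20,3,cv); (20,17,cv); (20,19,cv); (21,5,cv); (21,17,cv); (21,18,cv); (22,7,cv); (22,18,cv); (22,19,cv); (23,17,cv); (23,18,cv); (23,19,cv)
final:
nodes: 2:V, 3:V, 4:V, 5:V, 6:V, 7:V, 10:V, 11:V, 12:V, 13:T, 14:T, 15:T, 16:T, 17:V, 18:V, 19:V, 20:T, 21:T, 22:T, 23:T
edges: (13,3,cv); (13,10,cv); (13,12,cv); (14,6,cv); (14,10,cv); (14,11,cv); (15,7,cv); (15,11,cv); (15,12,cv); (16,10,cv); (16,11,cv); (16,12,cv); (20,3,cv); (20,17,cv); (20,19,cv); (21,5,cv); (21,17,cv); (21,18,cv); (22,7,cv); (22,18,cv); (22,19,cv); (23,17,cv); (23,18,cv); (23,19,cv)
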